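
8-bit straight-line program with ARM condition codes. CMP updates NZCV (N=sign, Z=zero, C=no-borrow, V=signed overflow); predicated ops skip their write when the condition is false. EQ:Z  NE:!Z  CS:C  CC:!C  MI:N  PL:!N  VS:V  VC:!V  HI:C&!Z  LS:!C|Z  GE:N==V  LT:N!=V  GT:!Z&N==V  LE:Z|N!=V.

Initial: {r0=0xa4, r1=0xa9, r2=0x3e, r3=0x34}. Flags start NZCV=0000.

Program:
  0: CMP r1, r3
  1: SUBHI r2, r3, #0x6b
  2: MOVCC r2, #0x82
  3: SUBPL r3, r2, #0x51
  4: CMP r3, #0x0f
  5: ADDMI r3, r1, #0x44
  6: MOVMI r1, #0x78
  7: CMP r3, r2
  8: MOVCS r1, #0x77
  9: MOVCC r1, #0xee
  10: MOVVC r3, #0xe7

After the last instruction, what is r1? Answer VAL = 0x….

VAL = 0xee

[0] flags=0011 → (cmp)
[1] flags=0011 HI?T → r2=0xc9
[2] flags=0011 CC?F → skip
[3] flags=0011 PL?T → r3=0x78
[4] flags=0010 → (cmp)
[5] flags=0010 MI?F → skip
[6] flags=0010 MI?F → skip
[7] flags=1001 → (cmp)
[8] flags=1001 CS?F → skip
[9] flags=1001 CC?T → r1=0xee
[10] flags=1001 VC?F → skip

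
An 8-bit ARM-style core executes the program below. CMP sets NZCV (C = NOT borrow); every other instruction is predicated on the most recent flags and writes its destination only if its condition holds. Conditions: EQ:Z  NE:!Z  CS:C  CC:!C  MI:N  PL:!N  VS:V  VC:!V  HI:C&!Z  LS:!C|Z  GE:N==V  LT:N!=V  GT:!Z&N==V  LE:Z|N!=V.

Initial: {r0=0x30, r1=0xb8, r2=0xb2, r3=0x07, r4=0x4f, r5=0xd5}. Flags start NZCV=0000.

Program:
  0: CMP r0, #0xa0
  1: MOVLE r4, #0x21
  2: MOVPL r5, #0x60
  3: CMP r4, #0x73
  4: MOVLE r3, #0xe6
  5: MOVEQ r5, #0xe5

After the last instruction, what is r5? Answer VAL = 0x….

0: ✓ CMP  NZCV=1001
1: · MOVLE
2: · MOVPL
3: ✓ CMP  NZCV=1000
4: ✓ MOVLE  r3←0xe6
5: · MOVEQ

VAL = 0xd5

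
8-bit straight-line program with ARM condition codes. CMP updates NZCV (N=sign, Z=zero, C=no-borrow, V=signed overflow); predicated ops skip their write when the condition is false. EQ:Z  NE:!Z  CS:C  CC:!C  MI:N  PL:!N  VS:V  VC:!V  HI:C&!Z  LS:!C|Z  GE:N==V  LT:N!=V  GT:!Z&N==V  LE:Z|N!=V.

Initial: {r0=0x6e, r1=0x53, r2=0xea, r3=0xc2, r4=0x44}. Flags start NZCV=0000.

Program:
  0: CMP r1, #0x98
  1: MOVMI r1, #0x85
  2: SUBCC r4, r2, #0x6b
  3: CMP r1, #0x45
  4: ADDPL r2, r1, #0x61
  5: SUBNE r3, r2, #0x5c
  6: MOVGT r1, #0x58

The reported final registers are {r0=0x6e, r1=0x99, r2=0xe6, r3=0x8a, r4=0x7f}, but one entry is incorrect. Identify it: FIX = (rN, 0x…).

[0] flags=1001 → (cmp)
[1] flags=1001 MI?T → r1=0x85
[2] flags=1001 CC?T → r4=0x7f
[3] flags=0011 → (cmp)
[4] flags=0011 PL?T → r2=0xe6
[5] flags=0011 NE?T → r3=0x8a
[6] flags=0011 GT?F → skip

FIX = (r1, 0x85)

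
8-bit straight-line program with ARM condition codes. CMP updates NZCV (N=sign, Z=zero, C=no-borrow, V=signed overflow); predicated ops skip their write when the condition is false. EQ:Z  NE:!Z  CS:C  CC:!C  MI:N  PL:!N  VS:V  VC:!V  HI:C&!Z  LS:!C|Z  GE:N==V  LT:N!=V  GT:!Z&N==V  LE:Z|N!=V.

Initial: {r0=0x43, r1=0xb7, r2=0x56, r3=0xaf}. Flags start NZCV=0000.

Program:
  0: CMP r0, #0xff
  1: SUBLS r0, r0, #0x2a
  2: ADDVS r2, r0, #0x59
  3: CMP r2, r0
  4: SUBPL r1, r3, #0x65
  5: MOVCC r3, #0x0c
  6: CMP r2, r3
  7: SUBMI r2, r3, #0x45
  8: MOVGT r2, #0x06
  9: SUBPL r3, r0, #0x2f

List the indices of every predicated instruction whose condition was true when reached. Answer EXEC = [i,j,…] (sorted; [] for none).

EXEC = [1,4,7,8]

0: ✓ CMP  NZCV=0000
1: ✓ SUBLS  r0←0x19
2: · ADDVS
3: ✓ CMP  NZCV=0010
4: ✓ SUBPL  r1←0x4a
5: · MOVCC
6: ✓ CMP  NZCV=1001
7: ✓ SUBMI  r2←0x6a
8: ✓ MOVGT  r2←0x06
9: · SUBPL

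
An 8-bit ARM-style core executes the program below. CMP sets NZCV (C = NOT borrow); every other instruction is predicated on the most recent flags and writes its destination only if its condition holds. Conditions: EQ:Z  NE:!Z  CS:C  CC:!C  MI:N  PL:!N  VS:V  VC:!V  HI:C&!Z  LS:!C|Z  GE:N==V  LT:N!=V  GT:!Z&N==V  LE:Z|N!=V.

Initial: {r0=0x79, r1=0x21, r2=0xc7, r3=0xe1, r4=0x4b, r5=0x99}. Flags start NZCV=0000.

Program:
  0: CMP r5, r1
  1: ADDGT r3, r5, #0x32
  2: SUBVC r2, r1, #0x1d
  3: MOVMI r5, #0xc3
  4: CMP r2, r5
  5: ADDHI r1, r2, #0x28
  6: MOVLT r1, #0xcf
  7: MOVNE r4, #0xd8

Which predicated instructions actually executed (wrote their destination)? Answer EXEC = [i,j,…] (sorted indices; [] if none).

EXEC = [5,7]

0: ✓ CMP  NZCV=0011
1: · ADDGT
2: · SUBVC
3: · MOVMI
4: ✓ CMP  NZCV=0010
5: ✓ ADDHI  r1←0xef
6: · MOVLT
7: ✓ MOVNE  r4←0xd8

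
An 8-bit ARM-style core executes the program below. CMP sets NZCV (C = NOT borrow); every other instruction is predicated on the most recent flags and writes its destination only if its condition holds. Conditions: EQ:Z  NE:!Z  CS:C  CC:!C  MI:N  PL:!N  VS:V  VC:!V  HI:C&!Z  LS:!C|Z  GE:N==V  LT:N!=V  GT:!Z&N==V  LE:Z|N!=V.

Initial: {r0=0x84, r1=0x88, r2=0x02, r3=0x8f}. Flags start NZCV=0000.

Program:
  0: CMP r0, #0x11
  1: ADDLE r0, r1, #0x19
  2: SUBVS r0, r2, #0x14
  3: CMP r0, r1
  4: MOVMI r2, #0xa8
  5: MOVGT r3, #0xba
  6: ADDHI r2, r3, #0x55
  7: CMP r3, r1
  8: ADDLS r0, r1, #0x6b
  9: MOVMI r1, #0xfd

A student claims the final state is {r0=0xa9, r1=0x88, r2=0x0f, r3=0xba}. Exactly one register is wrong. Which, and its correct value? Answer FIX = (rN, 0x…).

[0] flags=0011 → (cmp)
[1] flags=0011 LE?T → r0=0xa1
[2] flags=0011 VS?T → r0=0xee
[3] flags=0010 → (cmp)
[4] flags=0010 MI?F → skip
[5] flags=0010 GT?T → r3=0xba
[6] flags=0010 HI?T → r2=0x0f
[7] flags=0010 → (cmp)
[8] flags=0010 LS?F → skip
[9] flags=0010 MI?F → skip

FIX = (r0, 0xee)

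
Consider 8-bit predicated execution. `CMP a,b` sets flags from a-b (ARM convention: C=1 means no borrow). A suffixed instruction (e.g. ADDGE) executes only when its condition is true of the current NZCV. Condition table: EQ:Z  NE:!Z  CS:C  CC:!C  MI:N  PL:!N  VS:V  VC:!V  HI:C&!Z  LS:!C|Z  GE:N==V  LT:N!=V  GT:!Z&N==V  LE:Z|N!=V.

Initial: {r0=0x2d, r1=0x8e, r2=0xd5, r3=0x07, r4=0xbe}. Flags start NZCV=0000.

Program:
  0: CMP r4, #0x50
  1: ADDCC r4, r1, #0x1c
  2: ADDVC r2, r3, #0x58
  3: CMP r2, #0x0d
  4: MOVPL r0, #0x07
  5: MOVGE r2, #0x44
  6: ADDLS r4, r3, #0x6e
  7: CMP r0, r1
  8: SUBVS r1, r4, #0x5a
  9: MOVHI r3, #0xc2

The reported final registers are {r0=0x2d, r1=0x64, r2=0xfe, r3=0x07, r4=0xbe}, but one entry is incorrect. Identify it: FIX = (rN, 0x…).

[0] flags=0011 → (cmp)
[1] flags=0011 CC?F → skip
[2] flags=0011 VC?F → skip
[3] flags=1010 → (cmp)
[4] flags=1010 PL?F → skip
[5] flags=1010 GE?F → skip
[6] flags=1010 LS?F → skip
[7] flags=1001 → (cmp)
[8] flags=1001 VS?T → r1=0x64
[9] flags=1001 HI?F → skip

FIX = (r2, 0xd5)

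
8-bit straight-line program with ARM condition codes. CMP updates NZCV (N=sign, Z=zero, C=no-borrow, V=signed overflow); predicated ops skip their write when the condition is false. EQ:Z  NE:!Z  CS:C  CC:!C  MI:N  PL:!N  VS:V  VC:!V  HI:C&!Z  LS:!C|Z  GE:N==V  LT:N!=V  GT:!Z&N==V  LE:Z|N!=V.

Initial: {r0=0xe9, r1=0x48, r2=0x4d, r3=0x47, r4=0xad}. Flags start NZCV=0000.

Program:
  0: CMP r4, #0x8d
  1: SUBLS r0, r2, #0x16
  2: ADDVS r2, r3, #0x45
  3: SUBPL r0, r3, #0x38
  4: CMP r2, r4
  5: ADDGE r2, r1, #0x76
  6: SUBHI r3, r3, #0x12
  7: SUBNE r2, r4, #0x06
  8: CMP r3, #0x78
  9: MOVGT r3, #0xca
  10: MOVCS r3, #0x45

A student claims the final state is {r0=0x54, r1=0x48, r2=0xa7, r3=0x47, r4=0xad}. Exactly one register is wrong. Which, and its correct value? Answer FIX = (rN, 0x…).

0: ✓ CMP  NZCV=0010
1: · SUBLS
2: · ADDVS
3: ✓ SUBPL  r0←0x0f
4: ✓ CMP  NZCV=1001
5: ✓ ADDGE  r2←0xbe
6: · SUBHI
7: ✓ SUBNE  r2←0xa7
8: ✓ CMP  NZCV=1000
9: · MOVGT
10: · MOVCS

FIX = (r0, 0x0f)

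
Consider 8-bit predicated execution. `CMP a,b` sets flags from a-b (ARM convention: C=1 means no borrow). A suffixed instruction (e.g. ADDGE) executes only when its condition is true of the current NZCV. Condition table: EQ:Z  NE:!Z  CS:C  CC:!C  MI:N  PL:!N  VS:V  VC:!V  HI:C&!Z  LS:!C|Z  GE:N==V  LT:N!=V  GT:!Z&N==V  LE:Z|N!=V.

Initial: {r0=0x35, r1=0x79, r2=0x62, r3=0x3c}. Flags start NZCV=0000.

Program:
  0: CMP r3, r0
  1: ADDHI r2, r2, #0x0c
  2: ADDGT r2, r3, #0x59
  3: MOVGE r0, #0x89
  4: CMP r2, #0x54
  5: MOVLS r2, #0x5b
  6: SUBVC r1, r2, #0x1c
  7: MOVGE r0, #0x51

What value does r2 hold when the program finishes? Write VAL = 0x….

VAL = 0x95

[0] flags=0010 → (cmp)
[1] flags=0010 HI?T → r2=0x6e
[2] flags=0010 GT?T → r2=0x95
[3] flags=0010 GE?T → r0=0x89
[4] flags=0011 → (cmp)
[5] flags=0011 LS?F → skip
[6] flags=0011 VC?F → skip
[7] flags=0011 GE?F → skip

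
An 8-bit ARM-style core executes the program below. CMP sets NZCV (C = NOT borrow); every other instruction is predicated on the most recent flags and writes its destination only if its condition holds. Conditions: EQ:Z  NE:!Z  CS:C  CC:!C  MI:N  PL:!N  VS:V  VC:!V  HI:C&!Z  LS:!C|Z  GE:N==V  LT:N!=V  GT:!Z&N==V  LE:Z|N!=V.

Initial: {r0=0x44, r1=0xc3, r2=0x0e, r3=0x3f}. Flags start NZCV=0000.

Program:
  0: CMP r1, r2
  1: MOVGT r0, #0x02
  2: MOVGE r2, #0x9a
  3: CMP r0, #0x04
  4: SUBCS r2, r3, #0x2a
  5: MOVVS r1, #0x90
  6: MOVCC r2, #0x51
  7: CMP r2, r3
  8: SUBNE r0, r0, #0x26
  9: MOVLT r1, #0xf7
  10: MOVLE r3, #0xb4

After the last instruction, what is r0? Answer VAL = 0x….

VAL = 0x1e

[0] flags=1010 → (cmp)
[1] flags=1010 GT?F → skip
[2] flags=1010 GE?F → skip
[3] flags=0010 → (cmp)
[4] flags=0010 CS?T → r2=0x15
[5] flags=0010 VS?F → skip
[6] flags=0010 CC?F → skip
[7] flags=1000 → (cmp)
[8] flags=1000 NE?T → r0=0x1e
[9] flags=1000 LT?T → r1=0xf7
[10] flags=1000 LE?T → r3=0xb4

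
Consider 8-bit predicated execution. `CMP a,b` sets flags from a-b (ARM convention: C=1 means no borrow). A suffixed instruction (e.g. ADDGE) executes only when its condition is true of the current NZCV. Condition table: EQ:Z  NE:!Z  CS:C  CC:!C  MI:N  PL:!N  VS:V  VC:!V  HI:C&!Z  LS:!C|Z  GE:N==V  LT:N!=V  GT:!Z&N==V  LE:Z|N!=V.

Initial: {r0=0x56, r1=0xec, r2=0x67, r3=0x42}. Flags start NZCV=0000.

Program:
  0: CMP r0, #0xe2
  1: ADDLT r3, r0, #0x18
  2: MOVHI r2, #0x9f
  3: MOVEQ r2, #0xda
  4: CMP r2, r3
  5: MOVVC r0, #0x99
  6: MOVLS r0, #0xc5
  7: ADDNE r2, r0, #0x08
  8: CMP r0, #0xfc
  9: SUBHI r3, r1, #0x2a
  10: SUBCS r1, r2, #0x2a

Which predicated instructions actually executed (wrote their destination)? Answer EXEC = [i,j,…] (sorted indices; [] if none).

EXEC = [5,7]

0: ✓ CMP  NZCV=0000
1: · ADDLT
2: · MOVHI
3: · MOVEQ
4: ✓ CMP  NZCV=0010
5: ✓ MOVVC  r0←0x99
6: · MOVLS
7: ✓ ADDNE  r2←0xa1
8: ✓ CMP  NZCV=1000
9: · SUBHI
10: · SUBCS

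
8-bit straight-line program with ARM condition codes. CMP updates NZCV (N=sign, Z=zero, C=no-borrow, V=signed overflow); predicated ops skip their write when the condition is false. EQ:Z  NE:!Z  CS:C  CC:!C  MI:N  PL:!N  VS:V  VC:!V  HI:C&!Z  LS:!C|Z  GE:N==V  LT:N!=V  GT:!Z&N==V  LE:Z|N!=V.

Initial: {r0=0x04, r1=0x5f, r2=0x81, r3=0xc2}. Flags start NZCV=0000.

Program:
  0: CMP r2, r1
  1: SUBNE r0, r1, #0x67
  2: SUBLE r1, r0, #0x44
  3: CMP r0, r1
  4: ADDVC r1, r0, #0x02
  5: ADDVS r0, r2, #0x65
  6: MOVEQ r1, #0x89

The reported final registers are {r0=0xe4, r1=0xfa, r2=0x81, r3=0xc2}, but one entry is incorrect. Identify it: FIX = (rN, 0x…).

FIX = (r0, 0xf8)

[0] flags=0011 → (cmp)
[1] flags=0011 NE?T → r0=0xf8
[2] flags=0011 LE?T → r1=0xb4
[3] flags=0010 → (cmp)
[4] flags=0010 VC?T → r1=0xfa
[5] flags=0010 VS?F → skip
[6] flags=0010 EQ?F → skip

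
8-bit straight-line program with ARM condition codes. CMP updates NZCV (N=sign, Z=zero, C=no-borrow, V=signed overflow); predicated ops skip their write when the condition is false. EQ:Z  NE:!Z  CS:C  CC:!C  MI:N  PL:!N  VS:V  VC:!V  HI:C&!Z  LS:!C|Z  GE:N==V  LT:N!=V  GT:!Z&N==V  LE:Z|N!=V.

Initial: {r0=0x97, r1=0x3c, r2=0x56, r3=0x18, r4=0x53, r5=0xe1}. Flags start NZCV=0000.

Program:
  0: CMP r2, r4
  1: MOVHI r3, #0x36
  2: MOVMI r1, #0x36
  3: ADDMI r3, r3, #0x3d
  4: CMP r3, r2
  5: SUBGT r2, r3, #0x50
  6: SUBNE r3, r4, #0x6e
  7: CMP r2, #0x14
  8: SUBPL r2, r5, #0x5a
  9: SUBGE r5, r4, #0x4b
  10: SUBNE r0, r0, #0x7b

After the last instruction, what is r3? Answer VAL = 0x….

0: ✓ CMP  NZCV=0010
1: ✓ MOVHI  r3←0x36
2: · MOVMI
3: · ADDMI
4: ✓ CMP  NZCV=1000
5: · SUBGT
6: ✓ SUBNE  r3←0xe5
7: ✓ CMP  NZCV=0010
8: ✓ SUBPL  r2←0x87
9: ✓ SUBGE  r5←0x08
10: ✓ SUBNE  r0←0x1c

VAL = 0xe5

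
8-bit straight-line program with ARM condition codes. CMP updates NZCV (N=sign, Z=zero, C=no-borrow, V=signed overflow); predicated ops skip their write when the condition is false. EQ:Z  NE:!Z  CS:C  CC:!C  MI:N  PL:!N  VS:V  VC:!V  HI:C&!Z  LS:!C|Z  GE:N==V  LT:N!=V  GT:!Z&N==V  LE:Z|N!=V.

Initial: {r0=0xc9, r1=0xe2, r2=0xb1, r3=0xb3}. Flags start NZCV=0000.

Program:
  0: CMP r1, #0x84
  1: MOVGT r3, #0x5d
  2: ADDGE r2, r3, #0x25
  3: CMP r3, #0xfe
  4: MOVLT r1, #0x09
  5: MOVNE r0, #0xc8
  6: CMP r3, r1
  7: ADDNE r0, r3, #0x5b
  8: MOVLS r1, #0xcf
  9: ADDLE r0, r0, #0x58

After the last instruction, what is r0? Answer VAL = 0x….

VAL = 0xb8

0: ✓ CMP  NZCV=0010
1: ✓ MOVGT  r3←0x5d
2: ✓ ADDGE  r2←0x82
3: ✓ CMP  NZCV=0000
4: · MOVLT
5: ✓ MOVNE  r0←0xc8
6: ✓ CMP  NZCV=0000
7: ✓ ADDNE  r0←0xb8
8: ✓ MOVLS  r1←0xcf
9: · ADDLE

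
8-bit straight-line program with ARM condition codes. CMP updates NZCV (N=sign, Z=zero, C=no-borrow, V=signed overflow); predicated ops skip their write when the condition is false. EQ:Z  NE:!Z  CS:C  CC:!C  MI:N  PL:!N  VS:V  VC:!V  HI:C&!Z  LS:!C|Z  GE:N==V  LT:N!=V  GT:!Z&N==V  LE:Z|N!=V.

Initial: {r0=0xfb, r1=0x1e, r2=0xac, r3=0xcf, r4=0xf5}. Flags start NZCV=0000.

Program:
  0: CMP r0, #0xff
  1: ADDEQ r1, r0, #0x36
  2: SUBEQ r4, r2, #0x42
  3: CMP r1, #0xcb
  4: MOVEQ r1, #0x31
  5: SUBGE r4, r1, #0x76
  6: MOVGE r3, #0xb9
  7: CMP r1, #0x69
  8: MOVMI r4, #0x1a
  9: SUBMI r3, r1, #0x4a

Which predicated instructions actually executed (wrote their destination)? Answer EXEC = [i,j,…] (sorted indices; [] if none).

[0] flags=1000 → (cmp)
[1] flags=1000 EQ?F → skip
[2] flags=1000 EQ?F → skip
[3] flags=0000 → (cmp)
[4] flags=0000 EQ?F → skip
[5] flags=0000 GE?T → r4=0xa8
[6] flags=0000 GE?T → r3=0xb9
[7] flags=1000 → (cmp)
[8] flags=1000 MI?T → r4=0x1a
[9] flags=1000 MI?T → r3=0xd4

EXEC = [5,6,8,9]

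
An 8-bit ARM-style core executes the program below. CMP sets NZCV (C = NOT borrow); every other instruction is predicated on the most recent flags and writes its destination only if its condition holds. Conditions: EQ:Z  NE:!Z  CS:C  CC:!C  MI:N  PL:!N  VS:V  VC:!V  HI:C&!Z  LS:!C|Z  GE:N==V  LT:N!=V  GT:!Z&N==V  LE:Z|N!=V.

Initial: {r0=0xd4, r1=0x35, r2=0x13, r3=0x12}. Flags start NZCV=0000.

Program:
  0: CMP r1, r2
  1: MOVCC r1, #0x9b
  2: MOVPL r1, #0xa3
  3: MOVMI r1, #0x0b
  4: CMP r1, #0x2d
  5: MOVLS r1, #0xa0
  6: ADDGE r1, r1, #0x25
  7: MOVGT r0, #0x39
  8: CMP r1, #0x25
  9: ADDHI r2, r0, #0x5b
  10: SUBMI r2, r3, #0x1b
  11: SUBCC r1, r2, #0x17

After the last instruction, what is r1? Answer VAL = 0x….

0: ✓ CMP  NZCV=0010
1: · MOVCC
2: ✓ MOVPL  r1←0xa3
3: · MOVMI
4: ✓ CMP  NZCV=0011
5: · MOVLS
6: · ADDGE
7: · MOVGT
8: ✓ CMP  NZCV=0011
9: ✓ ADDHI  r2←0x2f
10: · SUBMI
11: · SUBCC

VAL = 0xa3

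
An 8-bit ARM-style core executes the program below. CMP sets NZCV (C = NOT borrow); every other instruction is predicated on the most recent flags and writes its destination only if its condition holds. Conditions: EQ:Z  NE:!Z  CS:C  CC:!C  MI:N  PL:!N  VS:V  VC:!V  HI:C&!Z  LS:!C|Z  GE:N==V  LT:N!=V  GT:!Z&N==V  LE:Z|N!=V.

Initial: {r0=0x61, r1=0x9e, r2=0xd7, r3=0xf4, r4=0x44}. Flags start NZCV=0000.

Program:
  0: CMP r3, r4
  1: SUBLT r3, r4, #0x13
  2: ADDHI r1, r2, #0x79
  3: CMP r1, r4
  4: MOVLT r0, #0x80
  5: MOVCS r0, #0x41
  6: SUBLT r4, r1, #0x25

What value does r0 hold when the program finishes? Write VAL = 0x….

VAL = 0x41

[0] flags=1010 → (cmp)
[1] flags=1010 LT?T → r3=0x31
[2] flags=1010 HI?T → r1=0x50
[3] flags=0010 → (cmp)
[4] flags=0010 LT?F → skip
[5] flags=0010 CS?T → r0=0x41
[6] flags=0010 LT?F → skip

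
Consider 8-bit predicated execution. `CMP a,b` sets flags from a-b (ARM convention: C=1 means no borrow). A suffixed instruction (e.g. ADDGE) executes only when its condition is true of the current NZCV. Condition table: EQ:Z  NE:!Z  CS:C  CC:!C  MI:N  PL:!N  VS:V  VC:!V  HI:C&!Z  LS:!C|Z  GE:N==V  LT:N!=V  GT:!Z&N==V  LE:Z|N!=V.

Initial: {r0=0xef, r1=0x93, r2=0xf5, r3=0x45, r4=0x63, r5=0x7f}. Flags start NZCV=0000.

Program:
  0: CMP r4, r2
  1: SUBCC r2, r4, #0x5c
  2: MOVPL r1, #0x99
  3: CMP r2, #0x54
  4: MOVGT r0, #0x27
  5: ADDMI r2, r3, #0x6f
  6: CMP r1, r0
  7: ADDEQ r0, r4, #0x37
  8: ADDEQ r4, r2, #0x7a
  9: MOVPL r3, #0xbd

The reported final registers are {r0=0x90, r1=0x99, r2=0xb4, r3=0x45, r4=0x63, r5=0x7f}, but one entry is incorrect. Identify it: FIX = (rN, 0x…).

[0] flags=0000 → (cmp)
[1] flags=0000 CC?T → r2=0x07
[2] flags=0000 PL?T → r1=0x99
[3] flags=1000 → (cmp)
[4] flags=1000 GT?F → skip
[5] flags=1000 MI?T → r2=0xb4
[6] flags=1000 → (cmp)
[7] flags=1000 EQ?F → skip
[8] flags=1000 EQ?F → skip
[9] flags=1000 PL?F → skip

FIX = (r0, 0xef)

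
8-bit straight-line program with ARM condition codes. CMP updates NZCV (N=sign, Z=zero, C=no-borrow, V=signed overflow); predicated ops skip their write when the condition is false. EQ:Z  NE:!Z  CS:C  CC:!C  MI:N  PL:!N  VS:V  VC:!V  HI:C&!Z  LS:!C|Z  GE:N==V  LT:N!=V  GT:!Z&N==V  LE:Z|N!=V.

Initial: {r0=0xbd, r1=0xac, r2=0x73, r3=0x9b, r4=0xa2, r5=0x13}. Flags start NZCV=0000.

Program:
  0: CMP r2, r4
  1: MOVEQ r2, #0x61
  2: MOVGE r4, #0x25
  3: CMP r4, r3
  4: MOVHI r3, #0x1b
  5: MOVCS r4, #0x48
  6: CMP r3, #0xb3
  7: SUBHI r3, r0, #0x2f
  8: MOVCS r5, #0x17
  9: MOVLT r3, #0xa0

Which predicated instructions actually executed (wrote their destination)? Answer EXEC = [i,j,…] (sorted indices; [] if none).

EXEC = [2,9]

[0] flags=1001 → (cmp)
[1] flags=1001 EQ?F → skip
[2] flags=1001 GE?T → r4=0x25
[3] flags=1001 → (cmp)
[4] flags=1001 HI?F → skip
[5] flags=1001 CS?F → skip
[6] flags=1000 → (cmp)
[7] flags=1000 HI?F → skip
[8] flags=1000 CS?F → skip
[9] flags=1000 LT?T → r3=0xa0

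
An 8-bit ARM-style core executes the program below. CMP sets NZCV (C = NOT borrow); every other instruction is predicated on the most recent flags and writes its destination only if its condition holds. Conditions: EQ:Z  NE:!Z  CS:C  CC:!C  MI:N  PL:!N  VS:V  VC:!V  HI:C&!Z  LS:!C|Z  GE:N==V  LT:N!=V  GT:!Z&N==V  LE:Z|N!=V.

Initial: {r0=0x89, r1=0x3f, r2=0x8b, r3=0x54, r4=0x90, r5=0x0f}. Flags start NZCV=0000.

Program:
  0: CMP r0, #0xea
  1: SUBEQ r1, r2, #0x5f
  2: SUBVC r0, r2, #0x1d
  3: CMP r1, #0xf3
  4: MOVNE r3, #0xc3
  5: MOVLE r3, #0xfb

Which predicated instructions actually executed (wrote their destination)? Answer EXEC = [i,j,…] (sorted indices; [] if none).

[0] flags=1000 → (cmp)
[1] flags=1000 EQ?F → skip
[2] flags=1000 VC?T → r0=0x6e
[3] flags=0000 → (cmp)
[4] flags=0000 NE?T → r3=0xc3
[5] flags=0000 LE?F → skip

EXEC = [2,4]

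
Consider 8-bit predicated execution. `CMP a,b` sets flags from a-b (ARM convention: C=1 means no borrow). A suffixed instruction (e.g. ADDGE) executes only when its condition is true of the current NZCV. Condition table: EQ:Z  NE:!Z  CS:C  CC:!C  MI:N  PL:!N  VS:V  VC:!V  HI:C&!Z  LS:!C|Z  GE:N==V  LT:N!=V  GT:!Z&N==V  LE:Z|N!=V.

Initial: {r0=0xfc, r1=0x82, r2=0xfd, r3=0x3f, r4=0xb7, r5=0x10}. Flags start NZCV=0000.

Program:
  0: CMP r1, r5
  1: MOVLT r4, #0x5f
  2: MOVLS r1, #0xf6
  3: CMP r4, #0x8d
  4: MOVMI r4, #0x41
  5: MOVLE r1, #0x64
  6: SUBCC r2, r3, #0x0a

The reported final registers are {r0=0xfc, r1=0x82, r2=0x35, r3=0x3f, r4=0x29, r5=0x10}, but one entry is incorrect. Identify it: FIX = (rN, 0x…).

[0] flags=0011 → (cmp)
[1] flags=0011 LT?T → r4=0x5f
[2] flags=0011 LS?F → skip
[3] flags=1001 → (cmp)
[4] flags=1001 MI?T → r4=0x41
[5] flags=1001 LE?F → skip
[6] flags=1001 CC?T → r2=0x35

FIX = (r4, 0x41)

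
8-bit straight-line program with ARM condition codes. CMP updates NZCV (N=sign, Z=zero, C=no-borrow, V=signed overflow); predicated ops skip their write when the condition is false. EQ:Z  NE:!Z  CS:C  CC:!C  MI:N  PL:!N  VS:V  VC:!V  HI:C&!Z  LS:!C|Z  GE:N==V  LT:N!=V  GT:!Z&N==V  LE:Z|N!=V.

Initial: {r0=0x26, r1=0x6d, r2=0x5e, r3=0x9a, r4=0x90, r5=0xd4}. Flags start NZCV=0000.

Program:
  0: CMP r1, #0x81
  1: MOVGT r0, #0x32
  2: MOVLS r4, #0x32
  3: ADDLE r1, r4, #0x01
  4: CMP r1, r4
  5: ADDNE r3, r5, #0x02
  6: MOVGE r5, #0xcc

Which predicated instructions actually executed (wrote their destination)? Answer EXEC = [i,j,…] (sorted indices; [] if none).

EXEC = [1,2,5,6]

0: ✓ CMP  NZCV=1001
1: ✓ MOVGT  r0←0x32
2: ✓ MOVLS  r4←0x32
3: · ADDLE
4: ✓ CMP  NZCV=0010
5: ✓ ADDNE  r3←0xd6
6: ✓ MOVGE  r5←0xcc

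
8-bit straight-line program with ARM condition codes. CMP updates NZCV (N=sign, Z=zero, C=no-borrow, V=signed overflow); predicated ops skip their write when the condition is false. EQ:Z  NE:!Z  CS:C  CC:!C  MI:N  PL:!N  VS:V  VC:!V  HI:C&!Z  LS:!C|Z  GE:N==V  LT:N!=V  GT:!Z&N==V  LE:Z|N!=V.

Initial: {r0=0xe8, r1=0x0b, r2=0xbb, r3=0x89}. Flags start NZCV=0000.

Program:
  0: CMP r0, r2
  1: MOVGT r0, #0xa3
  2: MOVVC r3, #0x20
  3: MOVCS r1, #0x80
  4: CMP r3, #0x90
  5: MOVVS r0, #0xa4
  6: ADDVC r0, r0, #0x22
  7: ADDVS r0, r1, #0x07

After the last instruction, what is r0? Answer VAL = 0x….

0: ✓ CMP  NZCV=0010
1: ✓ MOVGT  r0←0xa3
2: ✓ MOVVC  r3←0x20
3: ✓ MOVCS  r1←0x80
4: ✓ CMP  NZCV=1001
5: ✓ MOVVS  r0←0xa4
6: · ADDVC
7: ✓ ADDVS  r0←0x87

VAL = 0x87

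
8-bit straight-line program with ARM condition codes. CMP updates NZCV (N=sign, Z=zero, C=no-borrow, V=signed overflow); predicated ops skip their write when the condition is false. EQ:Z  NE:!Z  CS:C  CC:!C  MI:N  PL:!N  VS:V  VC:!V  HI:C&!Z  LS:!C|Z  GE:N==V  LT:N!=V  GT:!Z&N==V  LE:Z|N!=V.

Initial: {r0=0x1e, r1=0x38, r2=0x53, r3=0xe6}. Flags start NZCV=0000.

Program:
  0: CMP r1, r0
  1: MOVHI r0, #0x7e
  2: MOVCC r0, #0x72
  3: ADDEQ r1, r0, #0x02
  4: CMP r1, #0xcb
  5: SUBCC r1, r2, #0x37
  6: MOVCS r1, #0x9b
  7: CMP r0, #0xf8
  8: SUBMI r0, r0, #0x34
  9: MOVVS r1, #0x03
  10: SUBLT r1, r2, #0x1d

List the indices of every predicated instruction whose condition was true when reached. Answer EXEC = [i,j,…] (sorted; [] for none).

EXEC = [1,5,8,9]

[0] flags=0010 → (cmp)
[1] flags=0010 HI?T → r0=0x7e
[2] flags=0010 CC?F → skip
[3] flags=0010 EQ?F → skip
[4] flags=0000 → (cmp)
[5] flags=0000 CC?T → r1=0x1c
[6] flags=0000 CS?F → skip
[7] flags=1001 → (cmp)
[8] flags=1001 MI?T → r0=0x4a
[9] flags=1001 VS?T → r1=0x03
[10] flags=1001 LT?F → skip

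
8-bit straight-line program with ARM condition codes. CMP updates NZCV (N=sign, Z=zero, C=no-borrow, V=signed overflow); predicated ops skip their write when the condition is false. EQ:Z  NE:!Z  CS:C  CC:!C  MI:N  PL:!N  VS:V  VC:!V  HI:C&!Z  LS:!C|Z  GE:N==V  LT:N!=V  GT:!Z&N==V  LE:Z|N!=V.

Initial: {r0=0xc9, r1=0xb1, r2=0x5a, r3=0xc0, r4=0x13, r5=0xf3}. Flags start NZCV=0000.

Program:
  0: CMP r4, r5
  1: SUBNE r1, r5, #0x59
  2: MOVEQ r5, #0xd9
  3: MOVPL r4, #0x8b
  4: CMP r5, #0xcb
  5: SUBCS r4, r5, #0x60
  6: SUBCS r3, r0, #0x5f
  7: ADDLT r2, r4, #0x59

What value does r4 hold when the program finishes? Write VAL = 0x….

VAL = 0x93

[0] flags=0000 → (cmp)
[1] flags=0000 NE?T → r1=0x9a
[2] flags=0000 EQ?F → skip
[3] flags=0000 PL?T → r4=0x8b
[4] flags=0010 → (cmp)
[5] flags=0010 CS?T → r4=0x93
[6] flags=0010 CS?T → r3=0x6a
[7] flags=0010 LT?F → skip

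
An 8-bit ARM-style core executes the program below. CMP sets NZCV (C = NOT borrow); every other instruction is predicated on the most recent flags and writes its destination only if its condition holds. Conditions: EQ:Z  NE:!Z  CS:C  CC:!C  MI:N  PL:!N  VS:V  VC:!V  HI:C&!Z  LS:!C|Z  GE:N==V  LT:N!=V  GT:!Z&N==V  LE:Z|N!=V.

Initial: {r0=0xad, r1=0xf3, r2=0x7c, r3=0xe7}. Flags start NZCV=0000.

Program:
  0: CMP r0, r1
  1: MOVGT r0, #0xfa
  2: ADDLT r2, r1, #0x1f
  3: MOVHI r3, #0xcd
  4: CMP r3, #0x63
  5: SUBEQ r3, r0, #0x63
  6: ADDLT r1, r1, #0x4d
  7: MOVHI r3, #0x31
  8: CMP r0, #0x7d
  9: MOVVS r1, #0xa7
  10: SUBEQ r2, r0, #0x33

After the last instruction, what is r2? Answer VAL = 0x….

VAL = 0x12

0: ✓ CMP  NZCV=1000
1: · MOVGT
2: ✓ ADDLT  r2←0x12
3: · MOVHI
4: ✓ CMP  NZCV=1010
5: · SUBEQ
6: ✓ ADDLT  r1←0x40
7: ✓ MOVHI  r3←0x31
8: ✓ CMP  NZCV=0011
9: ✓ MOVVS  r1←0xa7
10: · SUBEQ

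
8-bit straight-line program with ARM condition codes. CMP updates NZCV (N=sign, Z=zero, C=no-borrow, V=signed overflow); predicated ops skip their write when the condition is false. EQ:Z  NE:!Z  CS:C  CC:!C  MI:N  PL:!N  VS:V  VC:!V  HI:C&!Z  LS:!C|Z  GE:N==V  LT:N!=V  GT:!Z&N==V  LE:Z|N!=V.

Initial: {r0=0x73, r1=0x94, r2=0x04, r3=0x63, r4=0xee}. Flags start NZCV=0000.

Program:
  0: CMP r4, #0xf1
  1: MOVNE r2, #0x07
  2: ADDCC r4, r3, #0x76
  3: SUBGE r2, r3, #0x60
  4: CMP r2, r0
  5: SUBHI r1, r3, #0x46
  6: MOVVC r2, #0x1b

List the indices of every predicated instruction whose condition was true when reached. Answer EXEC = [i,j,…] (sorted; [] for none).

EXEC = [1,2,6]

0: ✓ CMP  NZCV=1000
1: ✓ MOVNE  r2←0x07
2: ✓ ADDCC  r4←0xd9
3: · SUBGE
4: ✓ CMP  NZCV=1000
5: · SUBHI
6: ✓ MOVVC  r2←0x1b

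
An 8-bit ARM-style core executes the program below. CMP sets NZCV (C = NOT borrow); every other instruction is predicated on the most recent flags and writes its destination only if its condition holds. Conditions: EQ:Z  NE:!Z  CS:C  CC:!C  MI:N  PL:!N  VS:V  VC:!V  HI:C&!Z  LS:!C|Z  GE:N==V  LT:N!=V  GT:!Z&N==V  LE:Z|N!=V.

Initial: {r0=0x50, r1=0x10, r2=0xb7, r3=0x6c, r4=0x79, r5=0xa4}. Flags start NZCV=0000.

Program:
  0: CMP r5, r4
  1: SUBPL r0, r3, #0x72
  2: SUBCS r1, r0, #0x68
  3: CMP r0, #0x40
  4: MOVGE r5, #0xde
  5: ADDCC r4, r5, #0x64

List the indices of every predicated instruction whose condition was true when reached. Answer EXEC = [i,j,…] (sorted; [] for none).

0: ✓ CMP  NZCV=0011
1: ✓ SUBPL  r0←0xfa
2: ✓ SUBCS  r1←0x92
3: ✓ CMP  NZCV=1010
4: · MOVGE
5: · ADDCC

EXEC = [1,2]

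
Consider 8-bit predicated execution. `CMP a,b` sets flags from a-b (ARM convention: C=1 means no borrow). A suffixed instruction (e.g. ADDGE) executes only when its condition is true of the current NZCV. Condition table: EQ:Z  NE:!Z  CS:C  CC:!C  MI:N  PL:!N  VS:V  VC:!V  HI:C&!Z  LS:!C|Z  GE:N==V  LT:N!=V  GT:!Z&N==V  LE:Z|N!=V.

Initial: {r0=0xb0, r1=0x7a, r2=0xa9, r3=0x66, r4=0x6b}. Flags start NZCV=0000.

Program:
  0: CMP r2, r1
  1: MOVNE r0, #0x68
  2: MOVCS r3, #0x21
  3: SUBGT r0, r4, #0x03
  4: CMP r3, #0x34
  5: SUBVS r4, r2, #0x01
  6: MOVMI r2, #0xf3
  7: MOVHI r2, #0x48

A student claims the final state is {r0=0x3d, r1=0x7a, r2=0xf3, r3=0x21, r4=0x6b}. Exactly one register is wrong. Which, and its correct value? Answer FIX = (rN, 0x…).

FIX = (r0, 0x68)

0: ✓ CMP  NZCV=0011
1: ✓ MOVNE  r0←0x68
2: ✓ MOVCS  r3←0x21
3: · SUBGT
4: ✓ CMP  NZCV=1000
5: · SUBVS
6: ✓ MOVMI  r2←0xf3
7: · MOVHI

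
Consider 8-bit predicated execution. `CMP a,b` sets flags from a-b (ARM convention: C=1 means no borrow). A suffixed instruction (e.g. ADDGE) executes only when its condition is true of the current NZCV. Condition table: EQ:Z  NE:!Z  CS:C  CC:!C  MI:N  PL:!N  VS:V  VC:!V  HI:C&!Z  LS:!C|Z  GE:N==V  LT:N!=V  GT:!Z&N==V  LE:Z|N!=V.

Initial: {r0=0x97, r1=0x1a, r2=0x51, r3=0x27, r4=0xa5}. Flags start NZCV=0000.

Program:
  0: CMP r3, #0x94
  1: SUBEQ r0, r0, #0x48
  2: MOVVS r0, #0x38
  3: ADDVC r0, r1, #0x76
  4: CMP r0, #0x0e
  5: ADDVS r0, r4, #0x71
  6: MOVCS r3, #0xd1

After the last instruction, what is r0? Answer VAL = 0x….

0: ✓ CMP  NZCV=1001
1: · SUBEQ
2: ✓ MOVVS  r0←0x38
3: · ADDVC
4: ✓ CMP  NZCV=0010
5: · ADDVS
6: ✓ MOVCS  r3←0xd1

VAL = 0x38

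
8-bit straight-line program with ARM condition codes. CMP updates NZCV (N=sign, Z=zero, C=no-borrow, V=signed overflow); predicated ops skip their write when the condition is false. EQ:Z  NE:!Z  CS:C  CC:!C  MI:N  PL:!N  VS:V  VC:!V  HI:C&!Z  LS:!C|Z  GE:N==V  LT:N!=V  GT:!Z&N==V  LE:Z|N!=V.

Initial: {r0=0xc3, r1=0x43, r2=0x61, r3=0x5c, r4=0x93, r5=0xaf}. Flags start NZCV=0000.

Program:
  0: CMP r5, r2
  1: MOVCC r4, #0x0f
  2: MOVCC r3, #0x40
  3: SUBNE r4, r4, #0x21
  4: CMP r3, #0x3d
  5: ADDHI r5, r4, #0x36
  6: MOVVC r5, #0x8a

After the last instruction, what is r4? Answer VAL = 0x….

0: ✓ CMP  NZCV=0011
1: · MOVCC
2: · MOVCC
3: ✓ SUBNE  r4←0x72
4: ✓ CMP  NZCV=0010
5: ✓ ADDHI  r5←0xa8
6: ✓ MOVVC  r5←0x8a

VAL = 0x72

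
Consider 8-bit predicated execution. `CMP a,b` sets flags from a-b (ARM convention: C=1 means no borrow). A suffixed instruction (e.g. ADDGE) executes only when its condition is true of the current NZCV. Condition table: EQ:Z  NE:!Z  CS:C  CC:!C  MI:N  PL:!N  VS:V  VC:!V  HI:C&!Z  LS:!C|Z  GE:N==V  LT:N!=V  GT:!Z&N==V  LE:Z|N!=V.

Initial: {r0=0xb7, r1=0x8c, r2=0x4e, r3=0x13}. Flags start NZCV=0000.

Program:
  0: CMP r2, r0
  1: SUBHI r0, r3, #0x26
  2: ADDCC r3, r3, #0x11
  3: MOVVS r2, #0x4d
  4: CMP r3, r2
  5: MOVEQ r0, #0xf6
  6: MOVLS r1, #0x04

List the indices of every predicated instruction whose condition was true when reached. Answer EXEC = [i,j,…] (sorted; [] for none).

EXEC = [2,3,6]

[0] flags=1001 → (cmp)
[1] flags=1001 HI?F → skip
[2] flags=1001 CC?T → r3=0x24
[3] flags=1001 VS?T → r2=0x4d
[4] flags=1000 → (cmp)
[5] flags=1000 EQ?F → skip
[6] flags=1000 LS?T → r1=0x04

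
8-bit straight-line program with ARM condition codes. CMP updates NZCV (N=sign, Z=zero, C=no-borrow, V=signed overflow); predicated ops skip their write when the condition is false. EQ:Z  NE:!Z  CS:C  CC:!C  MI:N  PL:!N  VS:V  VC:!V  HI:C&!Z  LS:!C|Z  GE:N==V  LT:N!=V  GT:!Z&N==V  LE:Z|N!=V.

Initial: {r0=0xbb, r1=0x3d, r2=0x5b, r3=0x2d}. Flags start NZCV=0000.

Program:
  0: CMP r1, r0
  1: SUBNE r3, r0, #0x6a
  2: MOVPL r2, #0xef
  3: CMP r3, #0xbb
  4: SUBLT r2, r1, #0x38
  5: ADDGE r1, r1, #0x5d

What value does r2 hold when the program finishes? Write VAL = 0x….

0: ✓ CMP  NZCV=1001
1: ✓ SUBNE  r3←0x51
2: · MOVPL
3: ✓ CMP  NZCV=1001
4: · SUBLT
5: ✓ ADDGE  r1←0x9a

VAL = 0x5b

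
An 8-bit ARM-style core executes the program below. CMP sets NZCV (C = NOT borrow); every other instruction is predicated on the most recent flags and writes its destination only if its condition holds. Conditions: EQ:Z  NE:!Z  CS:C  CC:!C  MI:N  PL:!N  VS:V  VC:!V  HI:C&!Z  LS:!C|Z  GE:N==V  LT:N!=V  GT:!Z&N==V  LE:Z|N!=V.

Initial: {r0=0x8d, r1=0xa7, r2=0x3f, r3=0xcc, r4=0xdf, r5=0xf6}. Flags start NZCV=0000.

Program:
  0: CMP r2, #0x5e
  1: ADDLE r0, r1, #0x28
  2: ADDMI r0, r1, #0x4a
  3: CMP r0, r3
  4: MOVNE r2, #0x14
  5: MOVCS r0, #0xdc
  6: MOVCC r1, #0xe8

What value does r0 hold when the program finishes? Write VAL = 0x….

VAL = 0xdc

0: ✓ CMP  NZCV=1000
1: ✓ ADDLE  r0←0xcf
2: ✓ ADDMI  r0←0xf1
3: ✓ CMP  NZCV=0010
4: ✓ MOVNE  r2←0x14
5: ✓ MOVCS  r0←0xdc
6: · MOVCC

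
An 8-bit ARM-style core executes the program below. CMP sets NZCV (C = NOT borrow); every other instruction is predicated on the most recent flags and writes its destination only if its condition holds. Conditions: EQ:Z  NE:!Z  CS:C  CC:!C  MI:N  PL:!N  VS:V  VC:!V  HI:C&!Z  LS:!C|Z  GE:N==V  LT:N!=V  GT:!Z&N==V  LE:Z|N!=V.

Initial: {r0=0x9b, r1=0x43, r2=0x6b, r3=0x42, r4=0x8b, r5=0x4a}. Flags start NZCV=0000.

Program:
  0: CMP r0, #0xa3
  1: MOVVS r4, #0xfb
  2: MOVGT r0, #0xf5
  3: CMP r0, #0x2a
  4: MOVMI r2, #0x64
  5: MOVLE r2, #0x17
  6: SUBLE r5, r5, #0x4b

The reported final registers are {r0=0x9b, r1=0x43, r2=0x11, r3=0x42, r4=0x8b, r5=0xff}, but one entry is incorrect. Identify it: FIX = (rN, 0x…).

[0] flags=1000 → (cmp)
[1] flags=1000 VS?F → skip
[2] flags=1000 GT?F → skip
[3] flags=0011 → (cmp)
[4] flags=0011 MI?F → skip
[5] flags=0011 LE?T → r2=0x17
[6] flags=0011 LE?T → r5=0xff

FIX = (r2, 0x17)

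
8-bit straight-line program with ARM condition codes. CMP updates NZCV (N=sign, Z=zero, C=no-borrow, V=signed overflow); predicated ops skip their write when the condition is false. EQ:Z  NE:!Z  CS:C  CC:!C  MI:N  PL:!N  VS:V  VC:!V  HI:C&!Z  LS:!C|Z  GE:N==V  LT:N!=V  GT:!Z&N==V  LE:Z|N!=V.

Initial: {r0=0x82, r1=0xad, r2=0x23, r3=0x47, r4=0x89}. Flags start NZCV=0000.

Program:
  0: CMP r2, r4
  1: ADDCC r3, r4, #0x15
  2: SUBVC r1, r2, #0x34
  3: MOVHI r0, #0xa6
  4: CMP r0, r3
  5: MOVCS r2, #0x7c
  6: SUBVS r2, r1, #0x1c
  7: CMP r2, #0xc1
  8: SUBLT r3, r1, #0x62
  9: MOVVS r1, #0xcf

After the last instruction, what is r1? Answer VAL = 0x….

[0] flags=1001 → (cmp)
[1] flags=1001 CC?T → r3=0x9e
[2] flags=1001 VC?F → skip
[3] flags=1001 HI?F → skip
[4] flags=1000 → (cmp)
[5] flags=1000 CS?F → skip
[6] flags=1000 VS?F → skip
[7] flags=0000 → (cmp)
[8] flags=0000 LT?F → skip
[9] flags=0000 VS?F → skip

VAL = 0xad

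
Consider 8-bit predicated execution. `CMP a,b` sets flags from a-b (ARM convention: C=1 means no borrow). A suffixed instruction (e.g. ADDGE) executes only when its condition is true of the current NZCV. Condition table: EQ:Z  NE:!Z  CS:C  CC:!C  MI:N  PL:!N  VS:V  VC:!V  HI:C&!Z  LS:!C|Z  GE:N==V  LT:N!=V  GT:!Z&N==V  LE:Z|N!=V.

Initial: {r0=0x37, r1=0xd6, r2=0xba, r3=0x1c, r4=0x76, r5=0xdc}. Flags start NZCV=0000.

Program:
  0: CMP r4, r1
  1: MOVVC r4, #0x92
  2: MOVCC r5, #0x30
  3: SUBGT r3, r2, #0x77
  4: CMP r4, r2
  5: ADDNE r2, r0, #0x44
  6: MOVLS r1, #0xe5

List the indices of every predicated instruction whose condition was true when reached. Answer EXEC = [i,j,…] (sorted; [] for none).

[0] flags=1001 → (cmp)
[1] flags=1001 VC?F → skip
[2] flags=1001 CC?T → r5=0x30
[3] flags=1001 GT?T → r3=0x43
[4] flags=1001 → (cmp)
[5] flags=1001 NE?T → r2=0x7b
[6] flags=1001 LS?T → r1=0xe5

EXEC = [2,3,5,6]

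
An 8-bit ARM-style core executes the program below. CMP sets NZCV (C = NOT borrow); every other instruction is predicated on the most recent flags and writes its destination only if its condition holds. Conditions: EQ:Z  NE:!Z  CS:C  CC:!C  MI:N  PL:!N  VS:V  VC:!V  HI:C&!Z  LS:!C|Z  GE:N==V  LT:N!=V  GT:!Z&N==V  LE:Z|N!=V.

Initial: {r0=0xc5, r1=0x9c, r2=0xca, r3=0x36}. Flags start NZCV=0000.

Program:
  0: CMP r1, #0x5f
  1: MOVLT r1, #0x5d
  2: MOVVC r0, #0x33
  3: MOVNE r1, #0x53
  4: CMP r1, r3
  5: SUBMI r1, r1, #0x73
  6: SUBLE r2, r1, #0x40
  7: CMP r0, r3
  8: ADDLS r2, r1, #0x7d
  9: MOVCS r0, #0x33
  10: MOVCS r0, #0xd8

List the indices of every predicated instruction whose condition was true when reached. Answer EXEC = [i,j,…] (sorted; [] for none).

0: ✓ CMP  NZCV=0011
1: ✓ MOVLT  r1←0x5d
2: · MOVVC
3: ✓ MOVNE  r1←0x53
4: ✓ CMP  NZCV=0010
5: · SUBMI
6: · SUBLE
7: ✓ CMP  NZCV=1010
8: · ADDLS
9: ✓ MOVCS  r0←0x33
10: ✓ MOVCS  r0←0xd8

EXEC = [1,3,9,10]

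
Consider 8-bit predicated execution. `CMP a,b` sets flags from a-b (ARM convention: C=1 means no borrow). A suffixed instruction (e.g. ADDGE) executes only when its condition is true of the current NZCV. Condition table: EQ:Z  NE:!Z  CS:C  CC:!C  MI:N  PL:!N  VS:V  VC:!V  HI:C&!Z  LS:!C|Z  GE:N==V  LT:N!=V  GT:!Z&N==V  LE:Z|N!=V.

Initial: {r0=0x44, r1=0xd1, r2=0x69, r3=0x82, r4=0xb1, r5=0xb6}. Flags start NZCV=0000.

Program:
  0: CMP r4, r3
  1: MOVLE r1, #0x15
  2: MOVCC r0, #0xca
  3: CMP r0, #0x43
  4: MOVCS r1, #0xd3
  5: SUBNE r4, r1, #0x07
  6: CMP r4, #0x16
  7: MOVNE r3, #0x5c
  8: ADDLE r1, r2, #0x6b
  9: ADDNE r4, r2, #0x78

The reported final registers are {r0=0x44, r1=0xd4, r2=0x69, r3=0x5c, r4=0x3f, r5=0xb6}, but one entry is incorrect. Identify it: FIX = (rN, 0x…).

FIX = (r4, 0xe1)

0: ✓ CMP  NZCV=0010
1: · MOVLE
2: · MOVCC
3: ✓ CMP  NZCV=0010
4: ✓ MOVCS  r1←0xd3
5: ✓ SUBNE  r4←0xcc
6: ✓ CMP  NZCV=1010
7: ✓ MOVNE  r3←0x5c
8: ✓ ADDLE  r1←0xd4
9: ✓ ADDNE  r4←0xe1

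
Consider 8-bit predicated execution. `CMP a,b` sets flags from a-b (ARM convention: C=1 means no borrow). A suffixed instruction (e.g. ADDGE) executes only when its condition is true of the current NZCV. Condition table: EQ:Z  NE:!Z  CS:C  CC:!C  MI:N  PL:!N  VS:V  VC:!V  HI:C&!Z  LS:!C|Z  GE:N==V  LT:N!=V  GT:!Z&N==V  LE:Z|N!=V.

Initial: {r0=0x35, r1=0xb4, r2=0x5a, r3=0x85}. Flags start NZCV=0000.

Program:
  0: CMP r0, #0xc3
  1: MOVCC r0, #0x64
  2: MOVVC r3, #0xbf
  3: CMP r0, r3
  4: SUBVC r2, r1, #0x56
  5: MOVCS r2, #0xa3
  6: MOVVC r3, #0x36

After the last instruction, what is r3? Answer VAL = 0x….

[0] flags=0000 → (cmp)
[1] flags=0000 CC?T → r0=0x64
[2] flags=0000 VC?T → r3=0xbf
[3] flags=1001 → (cmp)
[4] flags=1001 VC?F → skip
[5] flags=1001 CS?F → skip
[6] flags=1001 VC?F → skip

VAL = 0xbf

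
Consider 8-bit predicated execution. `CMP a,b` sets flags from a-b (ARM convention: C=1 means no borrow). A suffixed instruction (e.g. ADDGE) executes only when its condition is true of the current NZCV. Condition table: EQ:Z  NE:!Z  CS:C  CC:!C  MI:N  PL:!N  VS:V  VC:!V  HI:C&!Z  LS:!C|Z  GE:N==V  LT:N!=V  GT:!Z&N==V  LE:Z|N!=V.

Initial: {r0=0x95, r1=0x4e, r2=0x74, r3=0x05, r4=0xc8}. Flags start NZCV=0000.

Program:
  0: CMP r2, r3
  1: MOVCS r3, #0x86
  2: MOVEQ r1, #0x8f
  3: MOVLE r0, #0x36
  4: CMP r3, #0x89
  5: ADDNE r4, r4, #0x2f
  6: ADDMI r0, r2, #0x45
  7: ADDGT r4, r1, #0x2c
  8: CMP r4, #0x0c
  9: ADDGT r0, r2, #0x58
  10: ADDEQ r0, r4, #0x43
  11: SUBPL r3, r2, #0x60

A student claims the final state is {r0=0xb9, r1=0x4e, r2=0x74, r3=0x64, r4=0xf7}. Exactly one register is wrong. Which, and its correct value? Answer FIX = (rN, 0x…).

0: ✓ CMP  NZCV=0010
1: ✓ MOVCS  r3←0x86
2: · MOVEQ
3: · MOVLE
4: ✓ CMP  NZCV=1000
5: ✓ ADDNE  r4←0xf7
6: ✓ ADDMI  r0←0xb9
7: · ADDGT
8: ✓ CMP  NZCV=1010
9: · ADDGT
10: · ADDEQ
11: · SUBPL

FIX = (r3, 0x86)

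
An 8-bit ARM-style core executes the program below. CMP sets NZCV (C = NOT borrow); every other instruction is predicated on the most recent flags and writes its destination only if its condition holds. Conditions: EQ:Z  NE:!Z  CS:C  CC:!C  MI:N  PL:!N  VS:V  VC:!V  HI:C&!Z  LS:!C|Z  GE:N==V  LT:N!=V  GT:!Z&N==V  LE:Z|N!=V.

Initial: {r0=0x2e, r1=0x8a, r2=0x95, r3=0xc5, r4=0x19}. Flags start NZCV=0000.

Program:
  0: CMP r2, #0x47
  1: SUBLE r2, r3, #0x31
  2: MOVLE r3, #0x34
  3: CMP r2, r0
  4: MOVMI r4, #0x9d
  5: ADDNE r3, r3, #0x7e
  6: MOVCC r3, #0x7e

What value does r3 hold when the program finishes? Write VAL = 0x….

[0] flags=0011 → (cmp)
[1] flags=0011 LE?T → r2=0x94
[2] flags=0011 LE?T → r3=0x34
[3] flags=0011 → (cmp)
[4] flags=0011 MI?F → skip
[5] flags=0011 NE?T → r3=0xb2
[6] flags=0011 CC?F → skip

VAL = 0xb2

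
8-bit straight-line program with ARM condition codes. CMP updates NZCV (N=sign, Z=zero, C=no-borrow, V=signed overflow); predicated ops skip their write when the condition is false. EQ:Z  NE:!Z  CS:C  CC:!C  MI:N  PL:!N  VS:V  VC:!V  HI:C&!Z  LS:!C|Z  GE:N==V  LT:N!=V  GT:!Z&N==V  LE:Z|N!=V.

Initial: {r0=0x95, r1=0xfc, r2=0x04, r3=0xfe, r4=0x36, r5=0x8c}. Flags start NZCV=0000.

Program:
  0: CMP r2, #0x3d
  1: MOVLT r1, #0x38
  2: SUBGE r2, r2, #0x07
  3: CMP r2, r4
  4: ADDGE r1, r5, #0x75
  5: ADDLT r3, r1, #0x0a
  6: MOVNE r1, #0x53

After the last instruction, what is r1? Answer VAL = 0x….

[0] flags=1000 → (cmp)
[1] flags=1000 LT?T → r1=0x38
[2] flags=1000 GE?F → skip
[3] flags=1000 → (cmp)
[4] flags=1000 GE?F → skip
[5] flags=1000 LT?T → r3=0x42
[6] flags=1000 NE?T → r1=0x53

VAL = 0x53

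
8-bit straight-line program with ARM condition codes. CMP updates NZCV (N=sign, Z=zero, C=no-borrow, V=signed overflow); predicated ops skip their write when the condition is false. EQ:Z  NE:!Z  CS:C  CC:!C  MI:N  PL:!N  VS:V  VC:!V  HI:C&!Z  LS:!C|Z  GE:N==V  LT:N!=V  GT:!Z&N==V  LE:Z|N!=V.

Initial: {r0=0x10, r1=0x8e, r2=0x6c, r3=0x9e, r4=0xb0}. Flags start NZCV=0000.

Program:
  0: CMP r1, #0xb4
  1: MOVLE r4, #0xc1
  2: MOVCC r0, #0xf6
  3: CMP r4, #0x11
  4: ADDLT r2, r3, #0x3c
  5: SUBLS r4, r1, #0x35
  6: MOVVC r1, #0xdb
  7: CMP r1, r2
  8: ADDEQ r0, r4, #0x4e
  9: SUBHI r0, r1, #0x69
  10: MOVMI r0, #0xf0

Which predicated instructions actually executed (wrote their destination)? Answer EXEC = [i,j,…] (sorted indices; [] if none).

EXEC = [1,2,4,6,9]

0: ✓ CMP  NZCV=1000
1: ✓ MOVLE  r4←0xc1
2: ✓ MOVCC  r0←0xf6
3: ✓ CMP  NZCV=1010
4: ✓ ADDLT  r2←0xda
5: · SUBLS
6: ✓ MOVVC  r1←0xdb
7: ✓ CMP  NZCV=0010
8: · ADDEQ
9: ✓ SUBHI  r0←0x72
10: · MOVMI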